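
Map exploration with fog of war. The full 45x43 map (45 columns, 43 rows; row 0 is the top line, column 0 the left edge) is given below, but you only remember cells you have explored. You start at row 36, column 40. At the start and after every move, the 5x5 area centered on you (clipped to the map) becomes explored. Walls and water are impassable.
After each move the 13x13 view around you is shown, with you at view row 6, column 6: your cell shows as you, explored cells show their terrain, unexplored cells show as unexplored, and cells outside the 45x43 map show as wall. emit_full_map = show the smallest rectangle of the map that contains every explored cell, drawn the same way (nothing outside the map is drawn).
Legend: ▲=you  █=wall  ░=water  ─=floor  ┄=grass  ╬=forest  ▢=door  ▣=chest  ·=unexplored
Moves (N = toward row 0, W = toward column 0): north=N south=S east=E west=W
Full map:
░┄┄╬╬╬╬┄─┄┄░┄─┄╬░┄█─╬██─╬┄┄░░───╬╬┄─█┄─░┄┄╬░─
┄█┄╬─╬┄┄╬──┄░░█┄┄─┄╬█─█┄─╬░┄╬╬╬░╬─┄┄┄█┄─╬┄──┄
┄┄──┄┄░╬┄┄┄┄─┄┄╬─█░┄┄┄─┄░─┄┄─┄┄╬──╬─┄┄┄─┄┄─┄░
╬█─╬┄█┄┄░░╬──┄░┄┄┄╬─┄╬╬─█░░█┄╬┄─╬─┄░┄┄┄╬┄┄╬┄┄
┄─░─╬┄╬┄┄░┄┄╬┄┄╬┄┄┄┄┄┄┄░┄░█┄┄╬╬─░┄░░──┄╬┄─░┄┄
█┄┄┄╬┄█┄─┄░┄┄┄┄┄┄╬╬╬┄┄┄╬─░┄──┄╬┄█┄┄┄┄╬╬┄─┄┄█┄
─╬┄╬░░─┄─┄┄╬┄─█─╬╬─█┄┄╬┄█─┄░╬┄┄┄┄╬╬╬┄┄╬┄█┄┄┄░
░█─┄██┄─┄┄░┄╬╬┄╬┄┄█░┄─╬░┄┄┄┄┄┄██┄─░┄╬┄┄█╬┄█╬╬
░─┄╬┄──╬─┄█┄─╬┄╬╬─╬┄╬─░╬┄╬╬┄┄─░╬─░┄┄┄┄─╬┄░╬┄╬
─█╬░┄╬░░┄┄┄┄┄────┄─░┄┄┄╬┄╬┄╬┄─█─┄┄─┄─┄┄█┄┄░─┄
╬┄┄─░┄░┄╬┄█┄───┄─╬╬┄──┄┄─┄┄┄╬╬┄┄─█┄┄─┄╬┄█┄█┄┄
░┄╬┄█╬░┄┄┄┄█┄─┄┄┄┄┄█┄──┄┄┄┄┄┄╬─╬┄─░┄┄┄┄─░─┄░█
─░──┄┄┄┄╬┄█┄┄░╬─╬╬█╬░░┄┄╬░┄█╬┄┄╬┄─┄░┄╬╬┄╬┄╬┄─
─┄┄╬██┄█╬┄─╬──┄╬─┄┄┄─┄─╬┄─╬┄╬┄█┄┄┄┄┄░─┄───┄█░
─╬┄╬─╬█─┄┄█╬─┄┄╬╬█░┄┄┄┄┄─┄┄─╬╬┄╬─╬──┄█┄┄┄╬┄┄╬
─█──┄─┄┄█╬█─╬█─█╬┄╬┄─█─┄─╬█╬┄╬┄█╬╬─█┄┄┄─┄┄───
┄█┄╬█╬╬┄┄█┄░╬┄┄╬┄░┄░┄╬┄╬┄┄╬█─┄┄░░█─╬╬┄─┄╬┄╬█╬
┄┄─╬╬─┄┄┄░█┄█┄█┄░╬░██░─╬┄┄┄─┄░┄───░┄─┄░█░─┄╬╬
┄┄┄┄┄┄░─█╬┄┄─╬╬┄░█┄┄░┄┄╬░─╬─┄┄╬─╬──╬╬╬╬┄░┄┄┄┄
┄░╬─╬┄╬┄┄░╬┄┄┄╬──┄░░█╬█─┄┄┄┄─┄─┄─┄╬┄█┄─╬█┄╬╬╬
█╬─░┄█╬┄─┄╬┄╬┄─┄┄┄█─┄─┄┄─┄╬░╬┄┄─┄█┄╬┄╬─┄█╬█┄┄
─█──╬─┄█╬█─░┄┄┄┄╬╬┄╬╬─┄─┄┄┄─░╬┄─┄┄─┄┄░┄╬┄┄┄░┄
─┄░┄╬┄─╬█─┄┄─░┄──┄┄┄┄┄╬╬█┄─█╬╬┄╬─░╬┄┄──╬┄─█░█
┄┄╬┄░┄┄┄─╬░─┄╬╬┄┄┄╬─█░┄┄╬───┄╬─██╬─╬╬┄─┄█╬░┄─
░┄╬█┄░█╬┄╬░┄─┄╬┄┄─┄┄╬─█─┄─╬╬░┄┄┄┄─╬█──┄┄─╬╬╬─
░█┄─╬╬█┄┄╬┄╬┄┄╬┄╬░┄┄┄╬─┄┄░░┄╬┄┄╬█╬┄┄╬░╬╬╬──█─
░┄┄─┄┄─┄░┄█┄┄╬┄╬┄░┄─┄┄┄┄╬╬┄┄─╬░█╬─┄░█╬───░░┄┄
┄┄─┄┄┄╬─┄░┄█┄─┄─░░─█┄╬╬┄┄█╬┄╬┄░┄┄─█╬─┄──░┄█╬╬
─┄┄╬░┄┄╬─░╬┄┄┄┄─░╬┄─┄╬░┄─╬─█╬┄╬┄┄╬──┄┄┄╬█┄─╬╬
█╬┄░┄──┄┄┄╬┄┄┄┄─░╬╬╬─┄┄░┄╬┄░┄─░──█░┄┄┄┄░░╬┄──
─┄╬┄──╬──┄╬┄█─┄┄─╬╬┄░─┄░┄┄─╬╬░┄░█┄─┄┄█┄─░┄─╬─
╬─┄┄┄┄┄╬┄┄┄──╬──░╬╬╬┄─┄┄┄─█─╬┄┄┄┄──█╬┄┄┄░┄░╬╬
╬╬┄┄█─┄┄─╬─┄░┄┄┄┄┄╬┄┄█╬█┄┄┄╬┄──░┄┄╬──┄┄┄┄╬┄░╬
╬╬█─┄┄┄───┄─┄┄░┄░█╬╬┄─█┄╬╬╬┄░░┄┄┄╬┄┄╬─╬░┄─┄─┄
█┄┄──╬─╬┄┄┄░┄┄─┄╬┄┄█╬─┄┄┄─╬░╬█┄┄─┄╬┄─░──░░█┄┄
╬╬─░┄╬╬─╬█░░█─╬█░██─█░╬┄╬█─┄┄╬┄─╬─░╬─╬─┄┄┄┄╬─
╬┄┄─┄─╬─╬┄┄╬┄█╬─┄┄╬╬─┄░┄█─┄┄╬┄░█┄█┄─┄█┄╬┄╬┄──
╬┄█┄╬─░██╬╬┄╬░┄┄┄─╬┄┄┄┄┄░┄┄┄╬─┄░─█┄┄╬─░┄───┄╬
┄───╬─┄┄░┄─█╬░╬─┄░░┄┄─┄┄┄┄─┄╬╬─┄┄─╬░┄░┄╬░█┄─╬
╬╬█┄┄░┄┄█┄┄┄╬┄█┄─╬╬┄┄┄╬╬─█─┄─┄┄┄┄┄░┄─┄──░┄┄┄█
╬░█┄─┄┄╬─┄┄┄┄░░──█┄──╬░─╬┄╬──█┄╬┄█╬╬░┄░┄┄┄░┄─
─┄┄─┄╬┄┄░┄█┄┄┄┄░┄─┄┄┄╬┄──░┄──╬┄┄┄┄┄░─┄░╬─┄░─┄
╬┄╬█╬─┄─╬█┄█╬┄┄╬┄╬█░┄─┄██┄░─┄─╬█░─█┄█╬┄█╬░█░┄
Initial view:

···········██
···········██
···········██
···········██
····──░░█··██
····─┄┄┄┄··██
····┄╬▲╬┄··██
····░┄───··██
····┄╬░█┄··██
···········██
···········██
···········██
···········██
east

··········███
··········███
··········███
··········███
···──░░█┄·███
···─┄┄┄┄╬·███
···┄╬┄▲┄─·███
···░┄───┄·███
···┄╬░█┄─·███
··········███
··········███
··········███
··········███

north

··········███
··········███
··········███
··········███
····░┄─┄─·███
···──░░█┄·███
···─┄┄▲┄╬·███
···┄╬┄╬┄─·███
···░┄───┄·███
···┄╬░█┄─·███
··········███
··········███
··········███

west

···········██
···········██
···········██
···········██
····╬░┄─┄─·██
····──░░█┄·██
····─┄▲┄┄╬·██
····┄╬┄╬┄─·██
····░┄───┄·██
····┄╬░█┄─·██
···········██
···········██
···········██

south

···········██
···········██
···········██
····╬░┄─┄─·██
····──░░█┄·██
····─┄┄┄┄╬·██
····┄╬▲╬┄─·██
····░┄───┄·██
····┄╬░█┄─·██
···········██
···········██
···········██
···········██

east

··········███
··········███
··········███
···╬░┄─┄─·███
···──░░█┄·███
···─┄┄┄┄╬·███
···┄╬┄▲┄─·███
···░┄───┄·███
···┄╬░█┄─·███
··········███
··········███
··········███
··········███

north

··········███
··········███
··········███
··········███
···╬░┄─┄─·███
···──░░█┄·███
···─┄┄▲┄╬·███
···┄╬┄╬┄─·███
···░┄───┄·███
···┄╬░█┄─·███
··········███
··········███
··········███

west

···········██
···········██
···········██
···········██
····╬░┄─┄─·██
····──░░█┄·██
····─┄▲┄┄╬·██
····┄╬┄╬┄─·██
····░┄───┄·██
····┄╬░█┄─·██
···········██
···········██
···········██

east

··········███
··········███
··········███
··········███
···╬░┄─┄─·███
···──░░█┄·███
···─┄┄▲┄╬·███
···┄╬┄╬┄─·███
···░┄───┄·███
···┄╬░█┄─·███
··········███
··········███
··········███

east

·········████
·········████
·········████
·········████
··╬░┄─┄─┄████
··──░░█┄┄████
··─┄┄┄▲╬─████
··┄╬┄╬┄──████
··░┄───┄╬████
··┄╬░█┄─·████
·········████
·········████
·········████

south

·········████
·········████
·········████
··╬░┄─┄─┄████
··──░░█┄┄████
··─┄┄┄┄╬─████
··┄╬┄╬▲──████
··░┄───┄╬████
··┄╬░█┄─╬████
·········████
·········████
·········████
·········████

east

········█████
········█████
········█████
·╬░┄─┄─┄█████
·──░░█┄┄█████
·─┄┄┄┄╬─█████
·┄╬┄╬┄▲─█████
·░┄───┄╬█████
·┄╬░█┄─╬█████
········█████
········█████
········█████
········█████

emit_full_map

╬░┄─┄─┄
──░░█┄┄
─┄┄┄┄╬─
┄╬┄╬┄▲─
░┄───┄╬
┄╬░█┄─╬

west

·········████
·········████
·········████
··╬░┄─┄─┄████
··──░░█┄┄████
··─┄┄┄┄╬─████
··┄╬┄╬▲──████
··░┄───┄╬████
··┄╬░█┄─╬████
·········████
·········████
·········████
·········████

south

·········████
·········████
··╬░┄─┄─┄████
··──░░█┄┄████
··─┄┄┄┄╬─████
··┄╬┄╬┄──████
··░┄──▲┄╬████
··┄╬░█┄─╬████
····░┄┄┄█████
·········████
·········████
·········████
█████████████

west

··········███
··········███
···╬░┄─┄─┄███
···──░░█┄┄███
···─┄┄┄┄╬─███
···┄╬┄╬┄──███
···░┄─▲─┄╬███
···┄╬░█┄─╬███
····─░┄┄┄████
··········███
··········███
··········███
█████████████

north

··········███
··········███
··········███
···╬░┄─┄─┄███
···──░░█┄┄███
···─┄┄┄┄╬─███
···┄╬┄▲┄──███
···░┄───┄╬███
···┄╬░█┄─╬███
····─░┄┄┄████
··········███
··········███
··········███

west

···········██
···········██
···········██
····╬░┄─┄─┄██
····──░░█┄┄██
····─┄┄┄┄╬─██
····┄╬▲╬┄──██
····░┄───┄╬██
····┄╬░█┄─╬██
·····─░┄┄┄███
···········██
···········██
···········██

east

··········███
··········███
··········███
···╬░┄─┄─┄███
···──░░█┄┄███
···─┄┄┄┄╬─███
···┄╬┄▲┄──███
···░┄───┄╬███
···┄╬░█┄─╬███
····─░┄┄┄████
··········███
··········███
··········███

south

··········███
··········███
···╬░┄─┄─┄███
···──░░█┄┄███
···─┄┄┄┄╬─███
···┄╬┄╬┄──███
···░┄─▲─┄╬███
···┄╬░█┄─╬███
····─░┄┄┄████
··········███
··········███
··········███
█████████████

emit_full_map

╬░┄─┄─┄
──░░█┄┄
─┄┄┄┄╬─
┄╬┄╬┄──
░┄─▲─┄╬
┄╬░█┄─╬
·─░┄┄┄█


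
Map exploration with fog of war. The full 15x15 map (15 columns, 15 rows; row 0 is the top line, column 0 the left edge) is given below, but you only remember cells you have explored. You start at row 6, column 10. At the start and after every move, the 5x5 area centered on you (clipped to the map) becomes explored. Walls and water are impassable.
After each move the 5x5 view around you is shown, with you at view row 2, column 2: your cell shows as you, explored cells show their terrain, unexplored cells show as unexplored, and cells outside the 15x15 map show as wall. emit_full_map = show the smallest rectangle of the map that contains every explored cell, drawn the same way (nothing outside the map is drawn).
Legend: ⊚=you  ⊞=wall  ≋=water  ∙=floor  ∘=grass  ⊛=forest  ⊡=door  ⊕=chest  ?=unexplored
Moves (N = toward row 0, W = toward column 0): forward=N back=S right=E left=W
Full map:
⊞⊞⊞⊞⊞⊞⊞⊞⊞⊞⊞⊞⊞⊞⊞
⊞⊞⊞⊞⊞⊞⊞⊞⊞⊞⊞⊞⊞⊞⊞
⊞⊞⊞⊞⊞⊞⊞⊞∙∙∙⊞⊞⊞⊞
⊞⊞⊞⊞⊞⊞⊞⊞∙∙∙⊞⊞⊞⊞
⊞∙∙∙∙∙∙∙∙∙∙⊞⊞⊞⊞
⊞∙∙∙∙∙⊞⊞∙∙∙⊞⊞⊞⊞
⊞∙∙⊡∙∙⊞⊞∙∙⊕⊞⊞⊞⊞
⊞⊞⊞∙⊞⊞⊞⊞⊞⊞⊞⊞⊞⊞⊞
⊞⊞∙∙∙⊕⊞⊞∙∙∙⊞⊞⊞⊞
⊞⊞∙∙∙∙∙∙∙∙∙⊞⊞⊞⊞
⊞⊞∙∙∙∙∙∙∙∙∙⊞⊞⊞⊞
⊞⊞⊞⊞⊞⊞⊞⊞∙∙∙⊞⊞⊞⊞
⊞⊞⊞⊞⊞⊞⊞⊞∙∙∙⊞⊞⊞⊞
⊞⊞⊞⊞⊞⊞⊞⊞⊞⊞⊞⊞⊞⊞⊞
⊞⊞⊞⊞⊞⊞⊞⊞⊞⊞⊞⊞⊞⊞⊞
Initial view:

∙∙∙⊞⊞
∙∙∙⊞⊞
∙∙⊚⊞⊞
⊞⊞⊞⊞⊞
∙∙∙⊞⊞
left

∙∙∙∙⊞
⊞∙∙∙⊞
⊞∙⊚⊕⊞
⊞⊞⊞⊞⊞
⊞∙∙∙⊞

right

∙∙∙⊞⊞
∙∙∙⊞⊞
∙∙⊚⊞⊞
⊞⊞⊞⊞⊞
∙∙∙⊞⊞

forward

∙∙∙⊞⊞
∙∙∙⊞⊞
∙∙⊚⊞⊞
∙∙⊕⊞⊞
⊞⊞⊞⊞⊞

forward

∙∙∙⊞⊞
∙∙∙⊞⊞
∙∙⊚⊞⊞
∙∙∙⊞⊞
∙∙⊕⊞⊞

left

⊞∙∙∙⊞
⊞∙∙∙⊞
∙∙⊚∙⊞
⊞∙∙∙⊞
⊞∙∙⊕⊞

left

⊞⊞∙∙∙
⊞⊞∙∙∙
∙∙⊚∙∙
⊞⊞∙∙∙
⊞⊞∙∙⊕

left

⊞⊞⊞∙∙
⊞⊞⊞∙∙
∙∙⊚∙∙
∙⊞⊞∙∙
∙⊞⊞∙∙

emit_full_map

⊞⊞⊞∙∙∙⊞⊞
⊞⊞⊞∙∙∙⊞⊞
∙∙⊚∙∙∙⊞⊞
∙⊞⊞∙∙∙⊞⊞
∙⊞⊞∙∙⊕⊞⊞
??⊞⊞⊞⊞⊞⊞
??⊞∙∙∙⊞⊞

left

⊞⊞⊞⊞∙
⊞⊞⊞⊞∙
∙∙⊚∙∙
∙∙⊞⊞∙
∙∙⊞⊞∙

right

⊞⊞⊞∙∙
⊞⊞⊞∙∙
∙∙⊚∙∙
∙⊞⊞∙∙
∙⊞⊞∙∙

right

⊞⊞∙∙∙
⊞⊞∙∙∙
∙∙⊚∙∙
⊞⊞∙∙∙
⊞⊞∙∙⊕

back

⊞⊞∙∙∙
∙∙∙∙∙
⊞⊞⊚∙∙
⊞⊞∙∙⊕
⊞⊞⊞⊞⊞

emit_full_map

⊞⊞⊞⊞∙∙∙⊞⊞
⊞⊞⊞⊞∙∙∙⊞⊞
∙∙∙∙∙∙∙⊞⊞
∙∙⊞⊞⊚∙∙⊞⊞
∙∙⊞⊞∙∙⊕⊞⊞
??⊞⊞⊞⊞⊞⊞⊞
???⊞∙∙∙⊞⊞

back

∙∙∙∙∙
⊞⊞∙∙∙
⊞⊞⊚∙⊕
⊞⊞⊞⊞⊞
⊞⊞∙∙∙

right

∙∙∙∙⊞
⊞∙∙∙⊞
⊞∙⊚⊕⊞
⊞⊞⊞⊞⊞
⊞∙∙∙⊞

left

∙∙∙∙∙
⊞⊞∙∙∙
⊞⊞⊚∙⊕
⊞⊞⊞⊞⊞
⊞⊞∙∙∙


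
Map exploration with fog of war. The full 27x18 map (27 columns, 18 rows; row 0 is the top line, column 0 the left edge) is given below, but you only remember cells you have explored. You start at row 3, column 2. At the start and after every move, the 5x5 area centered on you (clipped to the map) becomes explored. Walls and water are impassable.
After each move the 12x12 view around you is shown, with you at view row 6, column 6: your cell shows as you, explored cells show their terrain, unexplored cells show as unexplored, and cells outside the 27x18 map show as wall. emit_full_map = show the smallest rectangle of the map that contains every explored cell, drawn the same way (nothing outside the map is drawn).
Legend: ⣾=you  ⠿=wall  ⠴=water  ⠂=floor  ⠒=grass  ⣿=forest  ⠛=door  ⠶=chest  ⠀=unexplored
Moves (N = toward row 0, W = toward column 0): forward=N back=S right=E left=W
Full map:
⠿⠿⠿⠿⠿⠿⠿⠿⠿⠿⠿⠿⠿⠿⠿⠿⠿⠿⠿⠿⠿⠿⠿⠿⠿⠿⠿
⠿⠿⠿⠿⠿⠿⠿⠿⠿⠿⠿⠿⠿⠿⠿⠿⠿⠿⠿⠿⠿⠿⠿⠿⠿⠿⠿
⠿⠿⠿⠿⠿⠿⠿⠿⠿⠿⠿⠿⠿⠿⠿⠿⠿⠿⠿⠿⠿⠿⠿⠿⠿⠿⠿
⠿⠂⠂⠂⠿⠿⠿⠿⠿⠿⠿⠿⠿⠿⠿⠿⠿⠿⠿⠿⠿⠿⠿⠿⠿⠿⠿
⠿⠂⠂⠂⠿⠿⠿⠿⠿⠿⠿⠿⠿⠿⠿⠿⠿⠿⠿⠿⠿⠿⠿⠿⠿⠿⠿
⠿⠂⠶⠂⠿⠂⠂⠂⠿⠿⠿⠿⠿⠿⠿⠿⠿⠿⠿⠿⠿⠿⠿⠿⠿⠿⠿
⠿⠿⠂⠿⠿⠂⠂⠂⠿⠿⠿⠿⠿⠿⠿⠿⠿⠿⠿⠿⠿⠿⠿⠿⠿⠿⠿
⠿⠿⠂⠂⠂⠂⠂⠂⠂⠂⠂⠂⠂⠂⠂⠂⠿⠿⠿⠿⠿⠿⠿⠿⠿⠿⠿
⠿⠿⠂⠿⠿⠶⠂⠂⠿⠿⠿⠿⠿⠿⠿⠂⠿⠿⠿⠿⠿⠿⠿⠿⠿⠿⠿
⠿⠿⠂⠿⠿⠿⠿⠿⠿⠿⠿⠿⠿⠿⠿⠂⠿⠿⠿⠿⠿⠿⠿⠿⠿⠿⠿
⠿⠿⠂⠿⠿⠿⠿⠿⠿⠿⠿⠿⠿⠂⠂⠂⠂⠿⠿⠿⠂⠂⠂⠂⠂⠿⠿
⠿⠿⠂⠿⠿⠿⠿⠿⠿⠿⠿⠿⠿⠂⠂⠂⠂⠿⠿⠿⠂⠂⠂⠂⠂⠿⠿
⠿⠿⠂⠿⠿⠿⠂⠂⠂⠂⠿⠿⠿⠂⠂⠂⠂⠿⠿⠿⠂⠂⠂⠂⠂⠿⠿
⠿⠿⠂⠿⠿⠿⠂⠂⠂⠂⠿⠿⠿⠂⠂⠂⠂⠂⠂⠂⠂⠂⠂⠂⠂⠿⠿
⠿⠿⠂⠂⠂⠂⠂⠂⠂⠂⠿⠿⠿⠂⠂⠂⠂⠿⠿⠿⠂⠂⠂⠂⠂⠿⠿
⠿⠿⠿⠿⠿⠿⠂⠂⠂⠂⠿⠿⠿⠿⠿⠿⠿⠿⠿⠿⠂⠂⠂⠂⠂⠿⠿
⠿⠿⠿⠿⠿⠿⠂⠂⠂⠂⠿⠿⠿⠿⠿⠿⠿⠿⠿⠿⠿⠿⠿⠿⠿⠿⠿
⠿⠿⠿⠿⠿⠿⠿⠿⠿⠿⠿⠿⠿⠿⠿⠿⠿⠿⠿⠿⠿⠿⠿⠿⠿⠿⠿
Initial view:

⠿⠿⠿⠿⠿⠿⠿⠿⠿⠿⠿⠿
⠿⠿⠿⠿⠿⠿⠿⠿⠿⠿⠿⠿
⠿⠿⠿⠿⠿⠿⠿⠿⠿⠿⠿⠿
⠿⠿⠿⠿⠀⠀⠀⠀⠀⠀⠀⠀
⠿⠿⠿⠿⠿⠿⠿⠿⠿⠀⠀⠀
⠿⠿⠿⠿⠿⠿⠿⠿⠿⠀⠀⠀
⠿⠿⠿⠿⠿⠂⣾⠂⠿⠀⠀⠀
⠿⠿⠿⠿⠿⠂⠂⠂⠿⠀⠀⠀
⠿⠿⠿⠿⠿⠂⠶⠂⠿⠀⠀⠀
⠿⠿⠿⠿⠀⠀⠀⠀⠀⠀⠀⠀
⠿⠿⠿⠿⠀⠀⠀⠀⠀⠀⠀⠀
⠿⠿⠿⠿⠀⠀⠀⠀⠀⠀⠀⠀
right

⠿⠿⠿⠿⠿⠿⠿⠿⠿⠿⠿⠿
⠿⠿⠿⠿⠿⠿⠿⠿⠿⠿⠿⠿
⠿⠿⠿⠿⠿⠿⠿⠿⠿⠿⠿⠿
⠿⠿⠿⠀⠀⠀⠀⠀⠀⠀⠀⠀
⠿⠿⠿⠿⠿⠿⠿⠿⠿⠀⠀⠀
⠿⠿⠿⠿⠿⠿⠿⠿⠿⠀⠀⠀
⠿⠿⠿⠿⠂⠂⣾⠿⠿⠀⠀⠀
⠿⠿⠿⠿⠂⠂⠂⠿⠿⠀⠀⠀
⠿⠿⠿⠿⠂⠶⠂⠿⠂⠀⠀⠀
⠿⠿⠿⠀⠀⠀⠀⠀⠀⠀⠀⠀
⠿⠿⠿⠀⠀⠀⠀⠀⠀⠀⠀⠀
⠿⠿⠿⠀⠀⠀⠀⠀⠀⠀⠀⠀

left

⠿⠿⠿⠿⠿⠿⠿⠿⠿⠿⠿⠿
⠿⠿⠿⠿⠿⠿⠿⠿⠿⠿⠿⠿
⠿⠿⠿⠿⠿⠿⠿⠿⠿⠿⠿⠿
⠿⠿⠿⠿⠀⠀⠀⠀⠀⠀⠀⠀
⠿⠿⠿⠿⠿⠿⠿⠿⠿⠿⠀⠀
⠿⠿⠿⠿⠿⠿⠿⠿⠿⠿⠀⠀
⠿⠿⠿⠿⠿⠂⣾⠂⠿⠿⠀⠀
⠿⠿⠿⠿⠿⠂⠂⠂⠿⠿⠀⠀
⠿⠿⠿⠿⠿⠂⠶⠂⠿⠂⠀⠀
⠿⠿⠿⠿⠀⠀⠀⠀⠀⠀⠀⠀
⠿⠿⠿⠿⠀⠀⠀⠀⠀⠀⠀⠀
⠿⠿⠿⠿⠀⠀⠀⠀⠀⠀⠀⠀

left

⠿⠿⠿⠿⠿⠿⠿⠿⠿⠿⠿⠿
⠿⠿⠿⠿⠿⠿⠿⠿⠿⠿⠿⠿
⠿⠿⠿⠿⠿⠿⠿⠿⠿⠿⠿⠿
⠿⠿⠿⠿⠿⠀⠀⠀⠀⠀⠀⠀
⠿⠿⠿⠿⠿⠿⠿⠿⠿⠿⠿⠀
⠿⠿⠿⠿⠿⠿⠿⠿⠿⠿⠿⠀
⠿⠿⠿⠿⠿⠿⣾⠂⠂⠿⠿⠀
⠿⠿⠿⠿⠿⠿⠂⠂⠂⠿⠿⠀
⠿⠿⠿⠿⠿⠿⠂⠶⠂⠿⠂⠀
⠿⠿⠿⠿⠿⠀⠀⠀⠀⠀⠀⠀
⠿⠿⠿⠿⠿⠀⠀⠀⠀⠀⠀⠀
⠿⠿⠿⠿⠿⠀⠀⠀⠀⠀⠀⠀

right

⠿⠿⠿⠿⠿⠿⠿⠿⠿⠿⠿⠿
⠿⠿⠿⠿⠿⠿⠿⠿⠿⠿⠿⠿
⠿⠿⠿⠿⠿⠿⠿⠿⠿⠿⠿⠿
⠿⠿⠿⠿⠀⠀⠀⠀⠀⠀⠀⠀
⠿⠿⠿⠿⠿⠿⠿⠿⠿⠿⠀⠀
⠿⠿⠿⠿⠿⠿⠿⠿⠿⠿⠀⠀
⠿⠿⠿⠿⠿⠂⣾⠂⠿⠿⠀⠀
⠿⠿⠿⠿⠿⠂⠂⠂⠿⠿⠀⠀
⠿⠿⠿⠿⠿⠂⠶⠂⠿⠂⠀⠀
⠿⠿⠿⠿⠀⠀⠀⠀⠀⠀⠀⠀
⠿⠿⠿⠿⠀⠀⠀⠀⠀⠀⠀⠀
⠿⠿⠿⠿⠀⠀⠀⠀⠀⠀⠀⠀

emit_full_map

⠿⠿⠿⠿⠿⠿
⠿⠿⠿⠿⠿⠿
⠿⠂⣾⠂⠿⠿
⠿⠂⠂⠂⠿⠿
⠿⠂⠶⠂⠿⠂

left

⠿⠿⠿⠿⠿⠿⠿⠿⠿⠿⠿⠿
⠿⠿⠿⠿⠿⠿⠿⠿⠿⠿⠿⠿
⠿⠿⠿⠿⠿⠿⠿⠿⠿⠿⠿⠿
⠿⠿⠿⠿⠿⠀⠀⠀⠀⠀⠀⠀
⠿⠿⠿⠿⠿⠿⠿⠿⠿⠿⠿⠀
⠿⠿⠿⠿⠿⠿⠿⠿⠿⠿⠿⠀
⠿⠿⠿⠿⠿⠿⣾⠂⠂⠿⠿⠀
⠿⠿⠿⠿⠿⠿⠂⠂⠂⠿⠿⠀
⠿⠿⠿⠿⠿⠿⠂⠶⠂⠿⠂⠀
⠿⠿⠿⠿⠿⠀⠀⠀⠀⠀⠀⠀
⠿⠿⠿⠿⠿⠀⠀⠀⠀⠀⠀⠀
⠿⠿⠿⠿⠿⠀⠀⠀⠀⠀⠀⠀

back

⠿⠿⠿⠿⠿⠿⠿⠿⠿⠿⠿⠿
⠿⠿⠿⠿⠿⠿⠿⠿⠿⠿⠿⠿
⠿⠿⠿⠿⠿⠀⠀⠀⠀⠀⠀⠀
⠿⠿⠿⠿⠿⠿⠿⠿⠿⠿⠿⠀
⠿⠿⠿⠿⠿⠿⠿⠿⠿⠿⠿⠀
⠿⠿⠿⠿⠿⠿⠂⠂⠂⠿⠿⠀
⠿⠿⠿⠿⠿⠿⣾⠂⠂⠿⠿⠀
⠿⠿⠿⠿⠿⠿⠂⠶⠂⠿⠂⠀
⠿⠿⠿⠿⠿⠿⠿⠂⠿⠀⠀⠀
⠿⠿⠿⠿⠿⠀⠀⠀⠀⠀⠀⠀
⠿⠿⠿⠿⠿⠀⠀⠀⠀⠀⠀⠀
⠿⠿⠿⠿⠿⠀⠀⠀⠀⠀⠀⠀

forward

⠿⠿⠿⠿⠿⠿⠿⠿⠿⠿⠿⠿
⠿⠿⠿⠿⠿⠿⠿⠿⠿⠿⠿⠿
⠿⠿⠿⠿⠿⠿⠿⠿⠿⠿⠿⠿
⠿⠿⠿⠿⠿⠀⠀⠀⠀⠀⠀⠀
⠿⠿⠿⠿⠿⠿⠿⠿⠿⠿⠿⠀
⠿⠿⠿⠿⠿⠿⠿⠿⠿⠿⠿⠀
⠿⠿⠿⠿⠿⠿⣾⠂⠂⠿⠿⠀
⠿⠿⠿⠿⠿⠿⠂⠂⠂⠿⠿⠀
⠿⠿⠿⠿⠿⠿⠂⠶⠂⠿⠂⠀
⠿⠿⠿⠿⠿⠿⠿⠂⠿⠀⠀⠀
⠿⠿⠿⠿⠿⠀⠀⠀⠀⠀⠀⠀
⠿⠿⠿⠿⠿⠀⠀⠀⠀⠀⠀⠀

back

⠿⠿⠿⠿⠿⠿⠿⠿⠿⠿⠿⠿
⠿⠿⠿⠿⠿⠿⠿⠿⠿⠿⠿⠿
⠿⠿⠿⠿⠿⠀⠀⠀⠀⠀⠀⠀
⠿⠿⠿⠿⠿⠿⠿⠿⠿⠿⠿⠀
⠿⠿⠿⠿⠿⠿⠿⠿⠿⠿⠿⠀
⠿⠿⠿⠿⠿⠿⠂⠂⠂⠿⠿⠀
⠿⠿⠿⠿⠿⠿⣾⠂⠂⠿⠿⠀
⠿⠿⠿⠿⠿⠿⠂⠶⠂⠿⠂⠀
⠿⠿⠿⠿⠿⠿⠿⠂⠿⠀⠀⠀
⠿⠿⠿⠿⠿⠀⠀⠀⠀⠀⠀⠀
⠿⠿⠿⠿⠿⠀⠀⠀⠀⠀⠀⠀
⠿⠿⠿⠿⠿⠀⠀⠀⠀⠀⠀⠀

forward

⠿⠿⠿⠿⠿⠿⠿⠿⠿⠿⠿⠿
⠿⠿⠿⠿⠿⠿⠿⠿⠿⠿⠿⠿
⠿⠿⠿⠿⠿⠿⠿⠿⠿⠿⠿⠿
⠿⠿⠿⠿⠿⠀⠀⠀⠀⠀⠀⠀
⠿⠿⠿⠿⠿⠿⠿⠿⠿⠿⠿⠀
⠿⠿⠿⠿⠿⠿⠿⠿⠿⠿⠿⠀
⠿⠿⠿⠿⠿⠿⣾⠂⠂⠿⠿⠀
⠿⠿⠿⠿⠿⠿⠂⠂⠂⠿⠿⠀
⠿⠿⠿⠿⠿⠿⠂⠶⠂⠿⠂⠀
⠿⠿⠿⠿⠿⠿⠿⠂⠿⠀⠀⠀
⠿⠿⠿⠿⠿⠀⠀⠀⠀⠀⠀⠀
⠿⠿⠿⠿⠿⠀⠀⠀⠀⠀⠀⠀

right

⠿⠿⠿⠿⠿⠿⠿⠿⠿⠿⠿⠿
⠿⠿⠿⠿⠿⠿⠿⠿⠿⠿⠿⠿
⠿⠿⠿⠿⠿⠿⠿⠿⠿⠿⠿⠿
⠿⠿⠿⠿⠀⠀⠀⠀⠀⠀⠀⠀
⠿⠿⠿⠿⠿⠿⠿⠿⠿⠿⠀⠀
⠿⠿⠿⠿⠿⠿⠿⠿⠿⠿⠀⠀
⠿⠿⠿⠿⠿⠂⣾⠂⠿⠿⠀⠀
⠿⠿⠿⠿⠿⠂⠂⠂⠿⠿⠀⠀
⠿⠿⠿⠿⠿⠂⠶⠂⠿⠂⠀⠀
⠿⠿⠿⠿⠿⠿⠂⠿⠀⠀⠀⠀
⠿⠿⠿⠿⠀⠀⠀⠀⠀⠀⠀⠀
⠿⠿⠿⠿⠀⠀⠀⠀⠀⠀⠀⠀

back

⠿⠿⠿⠿⠿⠿⠿⠿⠿⠿⠿⠿
⠿⠿⠿⠿⠿⠿⠿⠿⠿⠿⠿⠿
⠿⠿⠿⠿⠀⠀⠀⠀⠀⠀⠀⠀
⠿⠿⠿⠿⠿⠿⠿⠿⠿⠿⠀⠀
⠿⠿⠿⠿⠿⠿⠿⠿⠿⠿⠀⠀
⠿⠿⠿⠿⠿⠂⠂⠂⠿⠿⠀⠀
⠿⠿⠿⠿⠿⠂⣾⠂⠿⠿⠀⠀
⠿⠿⠿⠿⠿⠂⠶⠂⠿⠂⠀⠀
⠿⠿⠿⠿⠿⠿⠂⠿⠿⠀⠀⠀
⠿⠿⠿⠿⠀⠀⠀⠀⠀⠀⠀⠀
⠿⠿⠿⠿⠀⠀⠀⠀⠀⠀⠀⠀
⠿⠿⠿⠿⠀⠀⠀⠀⠀⠀⠀⠀

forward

⠿⠿⠿⠿⠿⠿⠿⠿⠿⠿⠿⠿
⠿⠿⠿⠿⠿⠿⠿⠿⠿⠿⠿⠿
⠿⠿⠿⠿⠿⠿⠿⠿⠿⠿⠿⠿
⠿⠿⠿⠿⠀⠀⠀⠀⠀⠀⠀⠀
⠿⠿⠿⠿⠿⠿⠿⠿⠿⠿⠀⠀
⠿⠿⠿⠿⠿⠿⠿⠿⠿⠿⠀⠀
⠿⠿⠿⠿⠿⠂⣾⠂⠿⠿⠀⠀
⠿⠿⠿⠿⠿⠂⠂⠂⠿⠿⠀⠀
⠿⠿⠿⠿⠿⠂⠶⠂⠿⠂⠀⠀
⠿⠿⠿⠿⠿⠿⠂⠿⠿⠀⠀⠀
⠿⠿⠿⠿⠀⠀⠀⠀⠀⠀⠀⠀
⠿⠿⠿⠿⠀⠀⠀⠀⠀⠀⠀⠀

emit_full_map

⠿⠿⠿⠿⠿⠿
⠿⠿⠿⠿⠿⠿
⠿⠂⣾⠂⠿⠿
⠿⠂⠂⠂⠿⠿
⠿⠂⠶⠂⠿⠂
⠿⠿⠂⠿⠿⠀

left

⠿⠿⠿⠿⠿⠿⠿⠿⠿⠿⠿⠿
⠿⠿⠿⠿⠿⠿⠿⠿⠿⠿⠿⠿
⠿⠿⠿⠿⠿⠿⠿⠿⠿⠿⠿⠿
⠿⠿⠿⠿⠿⠀⠀⠀⠀⠀⠀⠀
⠿⠿⠿⠿⠿⠿⠿⠿⠿⠿⠿⠀
⠿⠿⠿⠿⠿⠿⠿⠿⠿⠿⠿⠀
⠿⠿⠿⠿⠿⠿⣾⠂⠂⠿⠿⠀
⠿⠿⠿⠿⠿⠿⠂⠂⠂⠿⠿⠀
⠿⠿⠿⠿⠿⠿⠂⠶⠂⠿⠂⠀
⠿⠿⠿⠿⠿⠿⠿⠂⠿⠿⠀⠀
⠿⠿⠿⠿⠿⠀⠀⠀⠀⠀⠀⠀
⠿⠿⠿⠿⠿⠀⠀⠀⠀⠀⠀⠀

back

⠿⠿⠿⠿⠿⠿⠿⠿⠿⠿⠿⠿
⠿⠿⠿⠿⠿⠿⠿⠿⠿⠿⠿⠿
⠿⠿⠿⠿⠿⠀⠀⠀⠀⠀⠀⠀
⠿⠿⠿⠿⠿⠿⠿⠿⠿⠿⠿⠀
⠿⠿⠿⠿⠿⠿⠿⠿⠿⠿⠿⠀
⠿⠿⠿⠿⠿⠿⠂⠂⠂⠿⠿⠀
⠿⠿⠿⠿⠿⠿⣾⠂⠂⠿⠿⠀
⠿⠿⠿⠿⠿⠿⠂⠶⠂⠿⠂⠀
⠿⠿⠿⠿⠿⠿⠿⠂⠿⠿⠀⠀
⠿⠿⠿⠿⠿⠀⠀⠀⠀⠀⠀⠀
⠿⠿⠿⠿⠿⠀⠀⠀⠀⠀⠀⠀
⠿⠿⠿⠿⠿⠀⠀⠀⠀⠀⠀⠀

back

⠿⠿⠿⠿⠿⠿⠿⠿⠿⠿⠿⠿
⠿⠿⠿⠿⠿⠀⠀⠀⠀⠀⠀⠀
⠿⠿⠿⠿⠿⠿⠿⠿⠿⠿⠿⠀
⠿⠿⠿⠿⠿⠿⠿⠿⠿⠿⠿⠀
⠿⠿⠿⠿⠿⠿⠂⠂⠂⠿⠿⠀
⠿⠿⠿⠿⠿⠿⠂⠂⠂⠿⠿⠀
⠿⠿⠿⠿⠿⠿⣾⠶⠂⠿⠂⠀
⠿⠿⠿⠿⠿⠿⠿⠂⠿⠿⠀⠀
⠿⠿⠿⠿⠿⠿⠿⠂⠂⠀⠀⠀
⠿⠿⠿⠿⠿⠀⠀⠀⠀⠀⠀⠀
⠿⠿⠿⠿⠿⠀⠀⠀⠀⠀⠀⠀
⠿⠿⠿⠿⠿⠀⠀⠀⠀⠀⠀⠀

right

⠿⠿⠿⠿⠿⠿⠿⠿⠿⠿⠿⠿
⠿⠿⠿⠿⠀⠀⠀⠀⠀⠀⠀⠀
⠿⠿⠿⠿⠿⠿⠿⠿⠿⠿⠀⠀
⠿⠿⠿⠿⠿⠿⠿⠿⠿⠿⠀⠀
⠿⠿⠿⠿⠿⠂⠂⠂⠿⠿⠀⠀
⠿⠿⠿⠿⠿⠂⠂⠂⠿⠿⠀⠀
⠿⠿⠿⠿⠿⠂⣾⠂⠿⠂⠀⠀
⠿⠿⠿⠿⠿⠿⠂⠿⠿⠀⠀⠀
⠿⠿⠿⠿⠿⠿⠂⠂⠂⠀⠀⠀
⠿⠿⠿⠿⠀⠀⠀⠀⠀⠀⠀⠀
⠿⠿⠿⠿⠀⠀⠀⠀⠀⠀⠀⠀
⠿⠿⠿⠿⠀⠀⠀⠀⠀⠀⠀⠀

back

⠿⠿⠿⠿⠀⠀⠀⠀⠀⠀⠀⠀
⠿⠿⠿⠿⠿⠿⠿⠿⠿⠿⠀⠀
⠿⠿⠿⠿⠿⠿⠿⠿⠿⠿⠀⠀
⠿⠿⠿⠿⠿⠂⠂⠂⠿⠿⠀⠀
⠿⠿⠿⠿⠿⠂⠂⠂⠿⠿⠀⠀
⠿⠿⠿⠿⠿⠂⠶⠂⠿⠂⠀⠀
⠿⠿⠿⠿⠿⠿⣾⠿⠿⠀⠀⠀
⠿⠿⠿⠿⠿⠿⠂⠂⠂⠀⠀⠀
⠿⠿⠿⠿⠿⠿⠂⠿⠿⠀⠀⠀
⠿⠿⠿⠿⠀⠀⠀⠀⠀⠀⠀⠀
⠿⠿⠿⠿⠀⠀⠀⠀⠀⠀⠀⠀
⠿⠿⠿⠿⠀⠀⠀⠀⠀⠀⠀⠀

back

⠿⠿⠿⠿⠿⠿⠿⠿⠿⠿⠀⠀
⠿⠿⠿⠿⠿⠿⠿⠿⠿⠿⠀⠀
⠿⠿⠿⠿⠿⠂⠂⠂⠿⠿⠀⠀
⠿⠿⠿⠿⠿⠂⠂⠂⠿⠿⠀⠀
⠿⠿⠿⠿⠿⠂⠶⠂⠿⠂⠀⠀
⠿⠿⠿⠿⠿⠿⠂⠿⠿⠀⠀⠀
⠿⠿⠿⠿⠿⠿⣾⠂⠂⠀⠀⠀
⠿⠿⠿⠿⠿⠿⠂⠿⠿⠀⠀⠀
⠿⠿⠿⠿⠿⠿⠂⠿⠿⠀⠀⠀
⠿⠿⠿⠿⠀⠀⠀⠀⠀⠀⠀⠀
⠿⠿⠿⠿⠀⠀⠀⠀⠀⠀⠀⠀
⠿⠿⠿⠿⠀⠀⠀⠀⠀⠀⠀⠀

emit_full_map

⠿⠿⠿⠿⠿⠿
⠿⠿⠿⠿⠿⠿
⠿⠂⠂⠂⠿⠿
⠿⠂⠂⠂⠿⠿
⠿⠂⠶⠂⠿⠂
⠿⠿⠂⠿⠿⠀
⠿⠿⣾⠂⠂⠀
⠿⠿⠂⠿⠿⠀
⠿⠿⠂⠿⠿⠀

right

⠿⠿⠿⠿⠿⠿⠿⠿⠿⠀⠀⠀
⠿⠿⠿⠿⠿⠿⠿⠿⠿⠀⠀⠀
⠿⠿⠿⠿⠂⠂⠂⠿⠿⠀⠀⠀
⠿⠿⠿⠿⠂⠂⠂⠿⠿⠀⠀⠀
⠿⠿⠿⠿⠂⠶⠂⠿⠂⠀⠀⠀
⠿⠿⠿⠿⠿⠂⠿⠿⠂⠀⠀⠀
⠿⠿⠿⠿⠿⠂⣾⠂⠂⠀⠀⠀
⠿⠿⠿⠿⠿⠂⠿⠿⠶⠀⠀⠀
⠿⠿⠿⠿⠿⠂⠿⠿⠿⠀⠀⠀
⠿⠿⠿⠀⠀⠀⠀⠀⠀⠀⠀⠀
⠿⠿⠿⠀⠀⠀⠀⠀⠀⠀⠀⠀
⠿⠿⠿⠀⠀⠀⠀⠀⠀⠀⠀⠀

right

⠿⠿⠿⠿⠿⠿⠿⠿⠀⠀⠀⠀
⠿⠿⠿⠿⠿⠿⠿⠿⠀⠀⠀⠀
⠿⠿⠿⠂⠂⠂⠿⠿⠀⠀⠀⠀
⠿⠿⠿⠂⠂⠂⠿⠿⠀⠀⠀⠀
⠿⠿⠿⠂⠶⠂⠿⠂⠂⠀⠀⠀
⠿⠿⠿⠿⠂⠿⠿⠂⠂⠀⠀⠀
⠿⠿⠿⠿⠂⠂⣾⠂⠂⠀⠀⠀
⠿⠿⠿⠿⠂⠿⠿⠶⠂⠀⠀⠀
⠿⠿⠿⠿⠂⠿⠿⠿⠿⠀⠀⠀
⠿⠿⠀⠀⠀⠀⠀⠀⠀⠀⠀⠀
⠿⠿⠀⠀⠀⠀⠀⠀⠀⠀⠀⠀
⠿⠿⠀⠀⠀⠀⠀⠀⠀⠀⠀⠀

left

⠿⠿⠿⠿⠿⠿⠿⠿⠿⠀⠀⠀
⠿⠿⠿⠿⠿⠿⠿⠿⠿⠀⠀⠀
⠿⠿⠿⠿⠂⠂⠂⠿⠿⠀⠀⠀
⠿⠿⠿⠿⠂⠂⠂⠿⠿⠀⠀⠀
⠿⠿⠿⠿⠂⠶⠂⠿⠂⠂⠀⠀
⠿⠿⠿⠿⠿⠂⠿⠿⠂⠂⠀⠀
⠿⠿⠿⠿⠿⠂⣾⠂⠂⠂⠀⠀
⠿⠿⠿⠿⠿⠂⠿⠿⠶⠂⠀⠀
⠿⠿⠿⠿⠿⠂⠿⠿⠿⠿⠀⠀
⠿⠿⠿⠀⠀⠀⠀⠀⠀⠀⠀⠀
⠿⠿⠿⠀⠀⠀⠀⠀⠀⠀⠀⠀
⠿⠿⠿⠀⠀⠀⠀⠀⠀⠀⠀⠀

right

⠿⠿⠿⠿⠿⠿⠿⠿⠀⠀⠀⠀
⠿⠿⠿⠿⠿⠿⠿⠿⠀⠀⠀⠀
⠿⠿⠿⠂⠂⠂⠿⠿⠀⠀⠀⠀
⠿⠿⠿⠂⠂⠂⠿⠿⠀⠀⠀⠀
⠿⠿⠿⠂⠶⠂⠿⠂⠂⠀⠀⠀
⠿⠿⠿⠿⠂⠿⠿⠂⠂⠀⠀⠀
⠿⠿⠿⠿⠂⠂⣾⠂⠂⠀⠀⠀
⠿⠿⠿⠿⠂⠿⠿⠶⠂⠀⠀⠀
⠿⠿⠿⠿⠂⠿⠿⠿⠿⠀⠀⠀
⠿⠿⠀⠀⠀⠀⠀⠀⠀⠀⠀⠀
⠿⠿⠀⠀⠀⠀⠀⠀⠀⠀⠀⠀
⠿⠿⠀⠀⠀⠀⠀⠀⠀⠀⠀⠀

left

⠿⠿⠿⠿⠿⠿⠿⠿⠿⠀⠀⠀
⠿⠿⠿⠿⠿⠿⠿⠿⠿⠀⠀⠀
⠿⠿⠿⠿⠂⠂⠂⠿⠿⠀⠀⠀
⠿⠿⠿⠿⠂⠂⠂⠿⠿⠀⠀⠀
⠿⠿⠿⠿⠂⠶⠂⠿⠂⠂⠀⠀
⠿⠿⠿⠿⠿⠂⠿⠿⠂⠂⠀⠀
⠿⠿⠿⠿⠿⠂⣾⠂⠂⠂⠀⠀
⠿⠿⠿⠿⠿⠂⠿⠿⠶⠂⠀⠀
⠿⠿⠿⠿⠿⠂⠿⠿⠿⠿⠀⠀
⠿⠿⠿⠀⠀⠀⠀⠀⠀⠀⠀⠀
⠿⠿⠿⠀⠀⠀⠀⠀⠀⠀⠀⠀
⠿⠿⠿⠀⠀⠀⠀⠀⠀⠀⠀⠀


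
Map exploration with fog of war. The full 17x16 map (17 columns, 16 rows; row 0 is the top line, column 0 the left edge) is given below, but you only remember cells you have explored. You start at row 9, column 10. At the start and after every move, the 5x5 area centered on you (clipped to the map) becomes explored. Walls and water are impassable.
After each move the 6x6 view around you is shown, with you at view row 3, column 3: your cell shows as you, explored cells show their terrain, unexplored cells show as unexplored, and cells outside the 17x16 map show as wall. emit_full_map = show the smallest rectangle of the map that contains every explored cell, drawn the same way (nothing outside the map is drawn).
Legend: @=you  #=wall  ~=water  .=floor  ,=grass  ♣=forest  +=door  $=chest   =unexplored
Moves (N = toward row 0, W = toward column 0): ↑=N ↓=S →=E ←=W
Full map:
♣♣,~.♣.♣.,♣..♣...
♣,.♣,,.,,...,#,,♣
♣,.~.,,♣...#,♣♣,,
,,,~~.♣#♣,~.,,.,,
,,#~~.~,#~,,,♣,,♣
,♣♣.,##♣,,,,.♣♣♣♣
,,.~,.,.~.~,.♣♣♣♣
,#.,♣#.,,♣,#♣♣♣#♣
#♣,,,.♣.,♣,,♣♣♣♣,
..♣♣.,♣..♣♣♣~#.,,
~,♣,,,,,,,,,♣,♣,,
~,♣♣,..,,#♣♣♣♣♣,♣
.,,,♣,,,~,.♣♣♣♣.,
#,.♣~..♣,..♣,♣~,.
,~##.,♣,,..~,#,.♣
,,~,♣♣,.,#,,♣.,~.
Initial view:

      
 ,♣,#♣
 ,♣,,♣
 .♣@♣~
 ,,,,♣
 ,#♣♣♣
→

      
,♣,#♣♣
,♣,,♣♣
.♣♣@~#
,,,,♣,
,#♣♣♣♣

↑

      
 .~,.♣
,♣,#♣♣
,♣,@♣♣
.♣♣♣~#
,,,,♣,

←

      
 ~.~,.
 ,♣,#♣
 ,♣@,♣
 .♣♣♣~
 ,,,,♣

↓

 ~.~,.
 ,♣,#♣
 ,♣,,♣
 .♣@♣~
 ,,,,♣
 ,#♣♣♣

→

~.~,.♣
,♣,#♣♣
,♣,,♣♣
.♣♣@~#
,,,,♣,
,#♣♣♣♣

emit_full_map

~.~,.♣
,♣,#♣♣
,♣,,♣♣
.♣♣@~#
,,,,♣,
,#♣♣♣♣

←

 ~.~,.
 ,♣,#♣
 ,♣,,♣
 .♣@♣~
 ,,,,♣
 ,#♣♣♣

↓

 ,♣,#♣
 ,♣,,♣
 .♣♣♣~
 ,,@,♣
 ,#♣♣♣
 ~,.♣♣

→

,♣,#♣♣
,♣,,♣♣
.♣♣♣~#
,,,@♣,
,#♣♣♣♣
~,.♣♣♣

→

♣,#♣♣ 
♣,,♣♣♣
♣♣♣~#.
,,,@,♣
#♣♣♣♣♣
,.♣♣♣♣

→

,#♣♣  
,,♣♣♣♣
♣♣~#.,
,,♣@♣,
♣♣♣♣♣,
.♣♣♣♣.

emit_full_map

~.~,.♣  
,♣,#♣♣  
,♣,,♣♣♣♣
.♣♣♣~#.,
,,,,♣@♣,
,#♣♣♣♣♣,
~,.♣♣♣♣.

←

♣,#♣♣ 
♣,,♣♣♣
♣♣♣~#.
,,,@,♣
#♣♣♣♣♣
,.♣♣♣♣

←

,♣,#♣♣
,♣,,♣♣
.♣♣♣~#
,,,@♣,
,#♣♣♣♣
~,.♣♣♣

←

 ,♣,#♣
 ,♣,,♣
 .♣♣♣~
 ,,@,♣
 ,#♣♣♣
 ~,.♣♣

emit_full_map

~.~,.♣  
,♣,#♣♣  
,♣,,♣♣♣♣
.♣♣♣~#.,
,,@,♣,♣,
,#♣♣♣♣♣,
~,.♣♣♣♣.


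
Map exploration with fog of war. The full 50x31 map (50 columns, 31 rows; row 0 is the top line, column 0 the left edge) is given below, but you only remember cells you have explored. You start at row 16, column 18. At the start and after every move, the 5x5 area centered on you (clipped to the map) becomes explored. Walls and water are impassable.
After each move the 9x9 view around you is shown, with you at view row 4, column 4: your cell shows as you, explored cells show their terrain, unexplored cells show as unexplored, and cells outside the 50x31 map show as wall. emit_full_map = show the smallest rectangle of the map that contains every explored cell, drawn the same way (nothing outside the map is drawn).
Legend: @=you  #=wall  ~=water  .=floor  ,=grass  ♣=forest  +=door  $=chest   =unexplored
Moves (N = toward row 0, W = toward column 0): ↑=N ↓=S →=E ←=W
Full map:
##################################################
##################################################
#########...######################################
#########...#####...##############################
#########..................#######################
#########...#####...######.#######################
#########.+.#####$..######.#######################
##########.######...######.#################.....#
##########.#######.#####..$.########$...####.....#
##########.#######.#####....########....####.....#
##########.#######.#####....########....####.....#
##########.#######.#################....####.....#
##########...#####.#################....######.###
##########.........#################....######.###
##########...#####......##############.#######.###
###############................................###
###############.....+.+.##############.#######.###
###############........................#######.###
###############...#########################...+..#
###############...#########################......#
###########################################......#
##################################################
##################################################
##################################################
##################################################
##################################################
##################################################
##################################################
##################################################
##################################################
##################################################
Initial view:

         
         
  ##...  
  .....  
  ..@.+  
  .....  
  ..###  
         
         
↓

         
  ##...  
  .....  
  ....+  
  ..@..  
  ..###  
  ..###  
         
         

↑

         
         
  ##...  
  .....  
  ..@.+  
  .....  
  ..###  
  ..###  
         

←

         
         
  ###... 
  ...... 
  ..@..+ 
  ...... 
  ...### 
   ..### 
         

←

         
         
  ####...
  #......
  #.@...+
  #......
  #...###
    ..###
         

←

         
         
  #####..
  ##.....
  ##@....
  ##.....
  ##...##
     ..##
         

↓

         
  #####..
  ##.....
  ##.....
  ##@....
  ##...##
  ##...##
         
         

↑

         
         
  #####..
  ##.....
  ##@....
  ##.....
  ##...##
  ##...##
         

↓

         
  #####..
  ##.....
  ##.....
  ##@....
  ##...##
  ##...##
         
         

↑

         
         
  #####..
  ##.....
  ##@....
  ##.....
  ##...##
  ##...##
         

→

         
         
 #####...
 ##......
 ##.@...+
 ##......
 ##...###
 ##...###
         


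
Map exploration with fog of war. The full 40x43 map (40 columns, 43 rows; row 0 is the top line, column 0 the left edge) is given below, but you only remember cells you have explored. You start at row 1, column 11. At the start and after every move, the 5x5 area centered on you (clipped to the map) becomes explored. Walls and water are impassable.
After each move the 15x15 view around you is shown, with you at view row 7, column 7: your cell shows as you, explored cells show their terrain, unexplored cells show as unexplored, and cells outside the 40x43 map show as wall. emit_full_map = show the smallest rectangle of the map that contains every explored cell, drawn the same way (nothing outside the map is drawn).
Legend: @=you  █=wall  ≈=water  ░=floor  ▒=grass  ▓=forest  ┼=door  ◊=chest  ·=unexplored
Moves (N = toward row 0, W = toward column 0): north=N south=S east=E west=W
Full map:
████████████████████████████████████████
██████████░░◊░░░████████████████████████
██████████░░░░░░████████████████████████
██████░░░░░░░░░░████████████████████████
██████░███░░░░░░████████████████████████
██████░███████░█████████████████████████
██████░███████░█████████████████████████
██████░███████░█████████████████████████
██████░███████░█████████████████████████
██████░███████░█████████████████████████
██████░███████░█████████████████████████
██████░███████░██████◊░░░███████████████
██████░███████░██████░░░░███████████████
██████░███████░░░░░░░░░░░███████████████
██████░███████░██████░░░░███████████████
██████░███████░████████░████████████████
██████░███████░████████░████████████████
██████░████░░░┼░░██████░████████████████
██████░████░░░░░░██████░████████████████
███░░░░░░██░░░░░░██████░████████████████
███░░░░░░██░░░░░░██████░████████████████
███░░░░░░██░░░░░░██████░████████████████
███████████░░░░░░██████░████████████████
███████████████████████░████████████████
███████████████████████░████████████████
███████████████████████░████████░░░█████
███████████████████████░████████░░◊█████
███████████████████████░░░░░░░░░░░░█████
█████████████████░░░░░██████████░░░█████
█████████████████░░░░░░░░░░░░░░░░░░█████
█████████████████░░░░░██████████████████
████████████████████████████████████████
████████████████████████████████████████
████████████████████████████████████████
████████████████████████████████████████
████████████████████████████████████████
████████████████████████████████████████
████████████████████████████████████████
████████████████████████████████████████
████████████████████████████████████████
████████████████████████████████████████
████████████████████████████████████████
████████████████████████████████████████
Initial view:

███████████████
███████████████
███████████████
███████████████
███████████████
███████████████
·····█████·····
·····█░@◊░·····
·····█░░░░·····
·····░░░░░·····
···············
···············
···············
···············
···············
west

███████████████
███████████████
███████████████
███████████████
███████████████
███████████████
·····██████····
·····██@░◊░····
·····██░░░░····
·····░░░░░░····
···············
···············
···············
···············
···············

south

███████████████
███████████████
███████████████
███████████████
███████████████
·····██████····
·····██░░◊░····
·····██@░░░····
·····░░░░░░····
·····██░░░·····
···············
···············
···············
···············
···············

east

███████████████
███████████████
███████████████
███████████████
███████████████
····██████·····
····██░░◊░·····
····██░@░░·····
····░░░░░░·····
····██░░░░·····
···············
···············
···············
···············
···············

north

███████████████
███████████████
███████████████
███████████████
███████████████
███████████████
····██████·····
····██░@◊░·····
····██░░░░·····
····░░░░░░·····
····██░░░░·····
···············
···············
···············
···············

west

███████████████
███████████████
███████████████
███████████████
███████████████
███████████████
·····██████····
·····██@░◊░····
·····██░░░░····
·····░░░░░░····
·····██░░░░····
···············
···············
···············
···············

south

███████████████
███████████████
███████████████
███████████████
███████████████
·····██████····
·····██░░◊░····
·····██@░░░····
·····░░░░░░····
·····██░░░░····
···············
···············
···············
···············
···············

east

███████████████
███████████████
███████████████
███████████████
███████████████
····██████·····
····██░░◊░·····
····██░@░░·····
····░░░░░░·····
····██░░░░·····
···············
···············
···············
···············
···············

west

███████████████
███████████████
███████████████
███████████████
███████████████
·····██████····
·····██░░◊░····
·····██@░░░····
·····░░░░░░····
·····██░░░░····
···············
···············
···············
···············
···············

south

███████████████
███████████████
███████████████
███████████████
·····██████····
·····██░░◊░····
·····██░░░░····
·····░░@░░░····
·····██░░░░····
·····█████·····
···············
···············
···············
···············
···············

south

███████████████
███████████████
███████████████
·····██████····
·····██░░◊░····
·····██░░░░····
·····░░░░░░····
·····██@░░░····
·····█████·····
·····█████·····
···············
···············
···············
···············
···············

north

███████████████
███████████████
███████████████
███████████████
·····██████····
·····██░░◊░····
·····██░░░░····
·····░░@░░░····
·····██░░░░····
·····█████·····
·····█████·····
···············
···············
···············
···············

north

███████████████
███████████████
███████████████
███████████████
███████████████
·····██████····
·····██░░◊░····
·····██@░░░····
·····░░░░░░····
·····██░░░░····
·····█████·····
·····█████·····
···············
···············
···············

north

███████████████
███████████████
███████████████
███████████████
███████████████
███████████████
·····██████····
·····██@░◊░····
·····██░░░░····
·····░░░░░░····
·····██░░░░····
·····█████·····
·····█████·····
···············
···············

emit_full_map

██████
██@░◊░
██░░░░
░░░░░░
██░░░░
█████·
█████·

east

███████████████
███████████████
███████████████
███████████████
███████████████
███████████████
····██████·····
····██░@◊░·····
····██░░░░·····
····░░░░░░·····
····██░░░░·····
····█████······
····█████······
···············
···············

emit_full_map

██████
██░@◊░
██░░░░
░░░░░░
██░░░░
█████·
█████·
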